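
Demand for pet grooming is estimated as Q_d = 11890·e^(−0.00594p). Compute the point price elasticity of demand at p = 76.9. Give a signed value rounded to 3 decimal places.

-0.457

dQ_d/dp = −0.00594·Q_d = -44.7289. At p = 76.9, Q_d = 7530.13.
Ed = (dQ_d/dp)·(p/Q_d) = (-44.7289) × (76.9/7530.13) = -0.45678…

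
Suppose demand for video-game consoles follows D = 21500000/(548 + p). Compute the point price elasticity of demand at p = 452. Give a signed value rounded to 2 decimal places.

-0.45

dD/dp = −21500000/(548 + p)² = -21.5. At p = 452, D = 21500.
Ed = (dD/dp)·(p/D) = (-21.5) × (452/21500) = -0.452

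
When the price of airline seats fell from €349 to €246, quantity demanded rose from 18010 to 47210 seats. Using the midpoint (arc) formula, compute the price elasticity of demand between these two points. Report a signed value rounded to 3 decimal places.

-2.586

%ΔQ = (47210 − 18010) / [(18010 + 47210)/2] = 29200/32610 = 0.895430…
%ΔP = (246 − 349) / [(349 + 246)/2] = -103/297.5 = -0.346218…
Arc Ed = %ΔQ / %ΔP = (29200/32610) / (-103/297.5) = -2.58631…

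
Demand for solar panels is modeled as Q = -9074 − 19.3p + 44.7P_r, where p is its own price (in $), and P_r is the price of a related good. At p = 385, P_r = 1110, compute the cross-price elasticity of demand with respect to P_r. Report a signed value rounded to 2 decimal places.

1.50

At the given values, Q = -9074 − 19.3(385) + 44.7(1110) = 33112.5.
∂Q/∂P_r = 44.7.
E = (44.7) × (1110/33112.5) = 1.4984…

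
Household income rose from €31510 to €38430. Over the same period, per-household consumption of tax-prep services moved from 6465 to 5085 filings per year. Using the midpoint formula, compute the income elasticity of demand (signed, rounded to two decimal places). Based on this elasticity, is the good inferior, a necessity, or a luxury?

-1.21; inferior

%ΔQ = (5085 − 6465)/[( 6465 + 5085)/2] = -1380/5775 = -0.238961…
%ΔIncome = (38430 − 31510)/[( 31510 + 38430)/2] = 6920/34970 = 0.197883…
E_income = (-1380/5775) / (6920/34970) = -1.2075…
E_income < 0 ⇒ inferior good.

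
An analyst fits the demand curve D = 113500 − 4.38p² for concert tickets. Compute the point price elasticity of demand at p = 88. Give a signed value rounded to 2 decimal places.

-0.85

dD/dp = −2·4.38·p = -770.88. At p = 88, D = 79581.28.
Ed = (dD/dp)·(p/D) = (-770.88) × (88/79581.28) = -0.8524…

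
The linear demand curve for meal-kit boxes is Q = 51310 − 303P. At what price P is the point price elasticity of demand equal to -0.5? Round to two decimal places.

56.45

Ed = −303P/(51310 − 303P). Set this equal to -0.5:
303P = 0.5·(51310 − 303P) ⇒ 303P(1 + 0.5) = 0.5·51310
P = 0.5·51310 / (303·1.5) = 56.4466…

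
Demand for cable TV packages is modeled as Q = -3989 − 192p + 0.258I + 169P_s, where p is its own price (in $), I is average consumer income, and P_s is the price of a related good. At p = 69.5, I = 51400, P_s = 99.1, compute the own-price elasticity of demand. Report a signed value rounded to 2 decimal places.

-1.05

At the given values, Q = -3989 − 192(69.5) + 0.258(51400) + 169(99.1) = 12676.1.
∂Q/∂p = −192.
E = (-192) × (69.5/12676.1) = -1.0526…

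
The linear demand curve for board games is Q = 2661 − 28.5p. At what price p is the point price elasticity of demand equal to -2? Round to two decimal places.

62.25

Ed = −28.5p/(2661 − 28.5p). Set this equal to -2:
28.5p = 2·(2661 − 28.5p) ⇒ 28.5p(1 + 2) = 2·2661
p = 2·2661 / (28.5·3) = 62.2456…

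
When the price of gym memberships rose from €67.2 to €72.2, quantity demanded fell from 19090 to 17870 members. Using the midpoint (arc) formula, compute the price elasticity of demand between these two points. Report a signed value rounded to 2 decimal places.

%ΔQ = (17870 − 19090) / [(19090 + 17870)/2] = -1220/18480 = -0.066017…
%ΔP = (72.2 − 67.2) / [(67.2 + 72.2)/2] = 5/69.7 = 0.071736…
Arc Ed = %ΔQ / %ΔP = (-1220/18480) / (5/69.7) = -0.9202…

-0.92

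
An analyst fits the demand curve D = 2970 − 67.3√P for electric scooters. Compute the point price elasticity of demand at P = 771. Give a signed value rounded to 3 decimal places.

-0.848

dD/dP = −67.3/(2√P) = -1.21188. At P = 771, D = 1101.29.
Ed = (dD/dP)·(P/D) = (-1.21188) × (771/1101.29) = -0.84842…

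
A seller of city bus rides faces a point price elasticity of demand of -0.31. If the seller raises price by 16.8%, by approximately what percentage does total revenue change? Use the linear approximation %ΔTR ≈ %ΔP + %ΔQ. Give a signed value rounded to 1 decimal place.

%ΔQ ≈ Ed × %ΔP = (-0.31) × (+16.8%) = -5.2080%
%ΔTR ≈ %ΔP + %ΔQ = (+16.8%) + (-5.2080%) = +11.5920%

+11.6%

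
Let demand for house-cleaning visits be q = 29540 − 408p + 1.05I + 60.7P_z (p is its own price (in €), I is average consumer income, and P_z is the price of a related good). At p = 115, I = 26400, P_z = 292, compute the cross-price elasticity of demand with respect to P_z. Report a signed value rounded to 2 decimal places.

At the given values, q = 29540 − 408(115) + 1.05(26400) + 60.7(292) = 28064.4.
∂q/∂P_z = 60.7.
E = (60.7) × (292/28064.4) = 0.6315…

0.63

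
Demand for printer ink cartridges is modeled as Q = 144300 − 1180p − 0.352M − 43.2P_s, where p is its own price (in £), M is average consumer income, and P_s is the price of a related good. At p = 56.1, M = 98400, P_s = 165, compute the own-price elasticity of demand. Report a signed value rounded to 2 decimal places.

-1.82

At the given values, Q = 144300 − 1180(56.1) − 0.352(98400) − 43.2(165) = 36337.2.
∂Q/∂p = −1180.
E = (-1180) × (56.1/36337.2) = -1.8217…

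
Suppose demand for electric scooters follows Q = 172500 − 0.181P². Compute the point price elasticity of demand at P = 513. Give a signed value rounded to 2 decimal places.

-0.76

dQ/dP = −2·0.181·P = -185.706. At P = 513, Q = 124866.411.
Ed = (dQ/dP)·(P/Q) = (-185.706) × (513/124866.411) = -0.7629…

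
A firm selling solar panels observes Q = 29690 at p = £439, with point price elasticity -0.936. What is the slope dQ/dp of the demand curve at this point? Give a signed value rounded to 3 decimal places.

Ed = (dQ/dp)·(p/Q) ⇒ dQ/dp = Ed·Q/p = (-0.936)·29690/439 = -63.30259…

-63.303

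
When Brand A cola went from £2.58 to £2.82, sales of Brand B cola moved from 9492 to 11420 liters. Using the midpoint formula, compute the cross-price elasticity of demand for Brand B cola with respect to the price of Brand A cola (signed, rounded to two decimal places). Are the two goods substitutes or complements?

2.07; substitutes

%ΔQ_{Brand B cola} = (11420 − 9492)/avg = 1928/10456 = 0.184391…
%ΔP_{Brand A cola} = (2.82 − 2.58)/avg = 0.24/2.7 = 0.088888…
E_cross = (1928/10456) / (0.24/2.7) = 2.0744…
E_cross > 0 ⇒ the goods are substitutes.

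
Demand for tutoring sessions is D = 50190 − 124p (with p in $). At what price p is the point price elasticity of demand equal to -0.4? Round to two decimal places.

115.65

Ed = −124p/(50190 − 124p). Set this equal to -0.4:
124p = 0.4·(50190 − 124p) ⇒ 124p(1 + 0.4) = 0.4·50190
p = 0.4·50190 / (124·1.4) = 115.6451…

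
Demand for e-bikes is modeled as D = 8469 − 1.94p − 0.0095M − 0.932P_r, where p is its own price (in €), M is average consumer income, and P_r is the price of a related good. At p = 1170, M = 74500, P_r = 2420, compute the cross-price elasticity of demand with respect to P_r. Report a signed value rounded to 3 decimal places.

-0.697

At the given values, D = 8469 − 1.94(1170) − 0.0095(74500) − 0.932(2420) = 3236.01.
∂D/∂P_r = -0.932.
E = (-0.932) × (2420/3236.01) = -0.69698…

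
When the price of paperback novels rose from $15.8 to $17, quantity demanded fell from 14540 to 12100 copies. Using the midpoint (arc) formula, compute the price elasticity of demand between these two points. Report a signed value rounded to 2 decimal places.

-2.50

%ΔQ = (12100 − 14540) / [(14540 + 12100)/2] = -2440/13320 = -0.183183…
%ΔP = (17 − 15.8) / [(15.8 + 17)/2] = 1.2/16.4 = 0.073170…
Arc Ed = %ΔQ / %ΔP = (-2440/13320) / (1.2/16.4) = -2.5035…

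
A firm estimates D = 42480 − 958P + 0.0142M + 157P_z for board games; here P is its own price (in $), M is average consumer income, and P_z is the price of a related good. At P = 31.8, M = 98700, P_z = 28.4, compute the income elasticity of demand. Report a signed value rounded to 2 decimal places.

At the given values, D = 42480 − 958(31.8) + 0.0142(98700) + 157(28.4) = 17875.94.
∂D/∂M = 0.0142.
E = (0.0142) × (98700/17875.94) = 0.0784…

0.08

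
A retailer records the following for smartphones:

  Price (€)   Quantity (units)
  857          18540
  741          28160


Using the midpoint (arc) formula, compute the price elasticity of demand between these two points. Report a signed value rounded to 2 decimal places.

%ΔQ = (28160 − 18540) / [(18540 + 28160)/2] = 9620/23350 = 0.411991…
%ΔP = (741 − 857) / [(857 + 741)/2] = -116/799 = -0.145181…
Arc Ed = %ΔQ / %ΔP = (9620/23350) / (-116/799) = -2.8377…

-2.84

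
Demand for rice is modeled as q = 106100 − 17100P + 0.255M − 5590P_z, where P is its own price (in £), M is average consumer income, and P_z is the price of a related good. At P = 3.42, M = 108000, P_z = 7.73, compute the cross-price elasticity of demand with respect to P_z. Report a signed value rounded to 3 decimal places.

-1.353

At the given values, q = 106100 − 17100(3.42) + 0.255(108000) − 5590(7.73) = 31947.3.
∂q/∂P_z = -5590.
E = (-5590) × (7.73/31947.3) = -1.35256…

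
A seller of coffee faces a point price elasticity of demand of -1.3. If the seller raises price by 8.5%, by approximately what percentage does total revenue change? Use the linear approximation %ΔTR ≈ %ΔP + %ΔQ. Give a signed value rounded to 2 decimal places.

%ΔQ ≈ Ed × %ΔP = (-1.3) × (+8.5%) = -11.0500%
%ΔTR ≈ %ΔP + %ΔQ = (+8.5%) + (-11.0500%) = -2.5500%

-2.55%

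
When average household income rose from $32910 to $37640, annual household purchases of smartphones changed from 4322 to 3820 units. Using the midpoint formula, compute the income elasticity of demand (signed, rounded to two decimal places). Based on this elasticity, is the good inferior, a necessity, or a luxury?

%ΔQ = (3820 − 4322)/[( 4322 + 3820)/2] = -502/4071 = -0.123311…
%ΔIncome = (37640 − 32910)/[( 32910 + 37640)/2] = 4730/35275 = 0.134089…
E_income = (-502/4071) / (4730/35275) = -0.9196…
E_income < 0 ⇒ inferior good.

-0.92; inferior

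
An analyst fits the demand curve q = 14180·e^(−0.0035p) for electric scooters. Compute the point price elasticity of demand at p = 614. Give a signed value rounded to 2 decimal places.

-2.15

dq/dp = −0.0035·q = -5.78689. At p = 614, q = 1653.4.
Ed = (dq/dp)·(p/q) = (-5.78689) × (614/1653.4) = -2.149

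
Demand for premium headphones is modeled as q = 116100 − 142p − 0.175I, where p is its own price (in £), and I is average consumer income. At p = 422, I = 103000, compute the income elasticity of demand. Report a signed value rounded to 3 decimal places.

At the given values, q = 116100 − 142(422) − 0.175(103000) = 38151.
∂q/∂I = -0.175.
E = (-0.175) × (103000/38151) = -0.47246…

-0.472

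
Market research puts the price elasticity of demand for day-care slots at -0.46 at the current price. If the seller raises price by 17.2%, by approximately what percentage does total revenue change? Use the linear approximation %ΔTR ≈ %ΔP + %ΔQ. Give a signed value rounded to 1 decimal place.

%ΔQ ≈ Ed × %ΔP = (-0.46) × (+17.2%) = -7.9120%
%ΔTR ≈ %ΔP + %ΔQ = (+17.2%) + (-7.9120%) = +9.2880%

+9.3%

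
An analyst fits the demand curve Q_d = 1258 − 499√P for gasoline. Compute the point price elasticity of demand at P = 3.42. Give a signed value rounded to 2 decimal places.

-1.38

dQ_d/dP = −499/(2√P) = -134.914. At P = 3.42, Q_d = 335.187.
Ed = (dQ_d/dP)·(P/Q_d) = (-134.914) × (3.42/335.187) = -1.3765…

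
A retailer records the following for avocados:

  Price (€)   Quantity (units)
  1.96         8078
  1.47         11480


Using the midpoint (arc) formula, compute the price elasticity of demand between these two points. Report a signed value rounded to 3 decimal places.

-1.218

%ΔQ = (11480 − 8078) / [(8078 + 11480)/2] = 3402/9779 = 0.347888…
%ΔP = (1.47 − 1.96) / [(1.96 + 1.47)/2] = -0.49/1.715 = -0.285714…
Arc Ed = %ΔQ / %ΔP = (3402/9779) / (-0.49/1.715) = -1.21760…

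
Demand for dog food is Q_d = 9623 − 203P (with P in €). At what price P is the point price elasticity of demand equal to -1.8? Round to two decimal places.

30.47

Ed = −203P/(9623 − 203P). Set this equal to -1.8:
203P = 1.8·(9623 − 203P) ⇒ 203P(1 + 1.8) = 1.8·9623
P = 1.8·9623 / (203·2.8) = 30.4739…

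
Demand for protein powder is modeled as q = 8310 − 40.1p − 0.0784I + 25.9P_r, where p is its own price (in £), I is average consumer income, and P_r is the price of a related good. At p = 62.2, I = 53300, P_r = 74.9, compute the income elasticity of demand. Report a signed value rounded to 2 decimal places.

At the given values, q = 8310 − 40.1(62.2) − 0.0784(53300) + 25.9(74.9) = 3576.97.
∂q/∂I = -0.0784.
E = (-0.0784) × (53300/3576.97) = -1.1682…

-1.17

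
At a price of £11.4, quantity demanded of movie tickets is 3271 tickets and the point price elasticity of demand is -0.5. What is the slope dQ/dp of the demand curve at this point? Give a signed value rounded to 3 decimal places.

-143.465

Ed = (dQ/dp)·(p/Q) ⇒ dQ/dp = Ed·Q/p = (-0.5)·3271/11.4 = -143.46491…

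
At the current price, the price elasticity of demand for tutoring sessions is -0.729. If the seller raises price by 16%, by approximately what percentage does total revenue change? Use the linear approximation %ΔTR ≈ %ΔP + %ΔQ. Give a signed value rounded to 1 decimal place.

%ΔQ ≈ Ed × %ΔP = (-0.729) × (+16%) = -11.6640%
%ΔTR ≈ %ΔP + %ΔQ = (+16%) + (-11.6640%) = +4.3360%

+4.3%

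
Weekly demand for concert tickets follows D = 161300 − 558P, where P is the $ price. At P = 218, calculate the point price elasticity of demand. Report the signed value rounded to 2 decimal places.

dD/dP = −558. At P = 218, D = 161300 − 558(218) = 39656.
Ed = (dD/dP)·(P/D) = −558 × (218/39656) = -3.0674…

-3.07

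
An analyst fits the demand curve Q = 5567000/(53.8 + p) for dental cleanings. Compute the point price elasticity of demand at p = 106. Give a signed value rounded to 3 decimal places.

dQ/dp = −5567000/(53.8 + p)² = -218.006. At p = 106, Q = 34837.3.
Ed = (dQ/dp)·(p/Q) = (-218.006) × (106/34837.3) = -0.66332…

-0.663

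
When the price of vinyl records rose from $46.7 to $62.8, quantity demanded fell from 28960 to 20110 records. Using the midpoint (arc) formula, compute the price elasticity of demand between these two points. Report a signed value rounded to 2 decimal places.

-1.23

%ΔQ = (20110 − 28960) / [(28960 + 20110)/2] = -8850/24535 = -0.360709…
%ΔP = (62.8 − 46.7) / [(46.7 + 62.8)/2] = 16.1/54.75 = 0.294063…
Arc Ed = %ΔQ / %ΔP = (-8850/24535) / (16.1/54.75) = -1.2266…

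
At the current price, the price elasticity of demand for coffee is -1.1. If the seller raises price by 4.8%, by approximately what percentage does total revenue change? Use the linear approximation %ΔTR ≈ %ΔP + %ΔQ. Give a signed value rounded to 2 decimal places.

%ΔQ ≈ Ed × %ΔP = (-1.1) × (+4.8%) = -5.2800%
%ΔTR ≈ %ΔP + %ΔQ = (+4.8%) + (-5.2800%) = -0.4800%

-0.48%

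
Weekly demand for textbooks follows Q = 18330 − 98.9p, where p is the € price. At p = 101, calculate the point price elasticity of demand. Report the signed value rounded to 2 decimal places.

-1.20

dQ/dp = −98.9. At p = 101, Q = 18330 − 98.9(101) = 8341.1.
Ed = (dQ/dp)·(p/Q) = −98.9 × (101/8341.1) = -1.1975…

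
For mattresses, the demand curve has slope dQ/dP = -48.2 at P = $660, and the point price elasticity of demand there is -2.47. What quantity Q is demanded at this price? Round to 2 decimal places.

12879.35

Ed = (dQ/dP)·(P/Q) ⇒ Q = (dQ/dP)·P/Ed = (-48.2)·660/(-2.47) = 12879.3522…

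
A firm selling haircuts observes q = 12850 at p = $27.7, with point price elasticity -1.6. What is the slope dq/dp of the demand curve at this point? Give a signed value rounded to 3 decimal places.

Ed = (dq/dp)·(p/q) ⇒ dq/dp = Ed·q/p = (-1.6)·12850/27.7 = -742.23826…

-742.238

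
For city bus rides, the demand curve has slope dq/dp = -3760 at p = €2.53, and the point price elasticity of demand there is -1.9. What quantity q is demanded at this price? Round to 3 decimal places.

5006.737

Ed = (dq/dp)·(p/q) ⇒ q = (dq/dp)·p/Ed = (-3760)·2.53/(-1.9) = 5006.73684…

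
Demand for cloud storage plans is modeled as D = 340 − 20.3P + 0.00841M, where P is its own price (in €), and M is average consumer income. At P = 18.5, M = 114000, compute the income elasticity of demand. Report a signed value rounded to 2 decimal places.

1.04

At the given values, D = 340 − 20.3(18.5) + 0.00841(114000) = 923.19.
∂D/∂M = 0.00841.
E = (0.00841) × (114000/923.19) = 1.0385…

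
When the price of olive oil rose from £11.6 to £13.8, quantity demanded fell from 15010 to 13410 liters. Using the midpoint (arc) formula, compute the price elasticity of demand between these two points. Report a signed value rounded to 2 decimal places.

-0.65

%ΔQ = (13410 − 15010) / [(15010 + 13410)/2] = -1600/14210 = -0.112596…
%ΔP = (13.8 − 11.6) / [(11.6 + 13.8)/2] = 2.2/12.7 = 0.173228…
Arc Ed = %ΔQ / %ΔP = (-1600/14210) / (2.2/12.7) = -0.6499…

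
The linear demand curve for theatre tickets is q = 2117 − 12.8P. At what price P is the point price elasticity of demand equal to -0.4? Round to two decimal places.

Ed = −12.8P/(2117 − 12.8P). Set this equal to -0.4:
12.8P = 0.4·(2117 − 12.8P) ⇒ 12.8P(1 + 0.4) = 0.4·2117
P = 0.4·2117 / (12.8·1.4) = 47.2544…

47.25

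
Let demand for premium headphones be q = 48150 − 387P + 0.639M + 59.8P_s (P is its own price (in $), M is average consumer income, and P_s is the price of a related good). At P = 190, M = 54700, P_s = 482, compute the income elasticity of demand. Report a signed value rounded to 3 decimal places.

At the given values, q = 48150 − 387(190) + 0.639(54700) + 59.8(482) = 38396.9.
∂q/∂M = 0.639.
E = (0.639) × (54700/38396.9) = 0.91031…

0.910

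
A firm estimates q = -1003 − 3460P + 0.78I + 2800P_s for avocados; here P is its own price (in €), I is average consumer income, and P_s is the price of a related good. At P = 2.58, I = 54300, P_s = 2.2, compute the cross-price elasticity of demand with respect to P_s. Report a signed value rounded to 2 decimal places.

0.16

At the given values, q = -1003 − 3460(2.58) + 0.78(54300) + 2800(2.2) = 38584.2.
∂q/∂P_s = 2800.
E = (2800) × (2.2/38584.2) = 0.1596…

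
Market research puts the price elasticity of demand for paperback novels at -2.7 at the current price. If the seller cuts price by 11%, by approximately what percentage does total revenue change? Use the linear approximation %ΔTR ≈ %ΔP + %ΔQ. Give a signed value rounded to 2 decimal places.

%ΔQ ≈ Ed × %ΔP = (-2.7) × (-11%) = +29.7000%
%ΔTR ≈ %ΔP + %ΔQ = (-11%) + (+29.7000%) = +18.7000%

+18.70%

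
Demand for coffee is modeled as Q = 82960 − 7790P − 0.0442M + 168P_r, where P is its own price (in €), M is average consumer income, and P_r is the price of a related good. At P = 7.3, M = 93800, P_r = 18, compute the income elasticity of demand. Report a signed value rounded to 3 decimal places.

At the given values, Q = 82960 − 7790(7.3) − 0.0442(93800) + 168(18) = 24971.04.
∂Q/∂M = -0.0442.
E = (-0.0442) × (93800/24971.04) = -0.16603…

-0.166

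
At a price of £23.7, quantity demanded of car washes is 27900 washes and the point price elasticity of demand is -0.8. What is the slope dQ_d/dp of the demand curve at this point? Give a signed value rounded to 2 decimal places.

Ed = (dQ_d/dp)·(p/Q_d) ⇒ dQ_d/dp = Ed·Q_d/p = (-0.8)·27900/23.7 = -941.7721…

-941.77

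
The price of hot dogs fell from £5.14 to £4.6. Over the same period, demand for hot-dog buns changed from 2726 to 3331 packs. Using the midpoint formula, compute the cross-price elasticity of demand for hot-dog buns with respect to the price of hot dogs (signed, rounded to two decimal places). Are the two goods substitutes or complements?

-1.80; complements

%ΔQ_{hot-dog buns} = (3331 − 2726)/avg = 605/3028.5 = 0.199768…
%ΔP_{hot dogs} = (4.6 − 5.14)/avg = -0.54/4.87 = -0.110882…
E_cross = (605/3028.5) / (-0.54/4.87) = -1.8016…
E_cross < 0 ⇒ the goods are complements.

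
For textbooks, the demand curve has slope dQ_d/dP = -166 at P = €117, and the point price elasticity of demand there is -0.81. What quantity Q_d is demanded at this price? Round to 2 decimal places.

Ed = (dQ_d/dP)·(P/Q_d) ⇒ Q_d = (dQ_d/dP)·P/Ed = (-166)·117/(-0.81) = 23977.7777…

23977.78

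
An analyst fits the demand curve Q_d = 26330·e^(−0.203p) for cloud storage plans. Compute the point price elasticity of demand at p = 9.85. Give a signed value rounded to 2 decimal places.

dQ_d/dp = −0.203·Q_d = -723.691. At p = 9.85, Q_d = 3564.98.
Ed = (dQ_d/dp)·(p/Q_d) = (-723.691) × (9.85/3564.98) = -1.9995…

-2.00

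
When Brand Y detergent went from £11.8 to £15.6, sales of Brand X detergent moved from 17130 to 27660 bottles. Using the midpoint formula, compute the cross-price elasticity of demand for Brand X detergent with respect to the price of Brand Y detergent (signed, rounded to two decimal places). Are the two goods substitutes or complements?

1.70; substitutes

%ΔQ_{Brand X detergent} = (27660 − 17130)/avg = 10530/22395 = 0.470194…
%ΔP_{Brand Y detergent} = (15.6 − 11.8)/avg = 3.8/13.7 = 0.277372…
E_cross = (10530/22395) / (3.8/13.7) = 1.6951…
E_cross > 0 ⇒ the goods are substitutes.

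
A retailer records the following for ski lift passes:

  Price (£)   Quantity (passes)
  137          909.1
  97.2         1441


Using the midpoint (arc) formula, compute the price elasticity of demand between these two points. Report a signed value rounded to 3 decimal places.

-1.332

%ΔQ = (1441 − 909.1) / [(909.1 + 1441)/2] = 531.9/1175.05 = 0.452661…
%ΔP = (97.2 − 137) / [(137 + 97.2)/2] = -39.8/117.1 = -0.339880…
Arc Ed = %ΔQ / %ΔP = (531.9/1175.05) / (-39.8/117.1) = -1.33182…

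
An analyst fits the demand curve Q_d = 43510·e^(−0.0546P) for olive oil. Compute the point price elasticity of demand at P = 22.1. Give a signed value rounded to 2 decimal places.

dQ_d/dP = −0.0546·Q_d = -710.781. At P = 22.1, Q_d = 13018.
Ed = (dQ_d/dP)·(P/Q_d) = (-710.781) × (22.1/13018) = -1.2066…

-1.21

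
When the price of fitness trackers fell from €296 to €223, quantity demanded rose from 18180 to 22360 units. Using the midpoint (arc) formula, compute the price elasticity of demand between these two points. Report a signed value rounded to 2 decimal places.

-0.73

%ΔQ = (22360 − 18180) / [(18180 + 22360)/2] = 4180/20270 = 0.206216…
%ΔP = (223 − 296) / [(296 + 223)/2] = -73/259.5 = -0.281310…
Arc Ed = %ΔQ / %ΔP = (4180/20270) / (-73/259.5) = -0.7330…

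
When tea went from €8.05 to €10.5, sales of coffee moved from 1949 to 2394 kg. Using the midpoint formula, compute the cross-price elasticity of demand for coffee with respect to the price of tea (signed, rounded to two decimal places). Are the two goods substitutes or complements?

0.78; substitutes

%ΔQ_{coffee} = (2394 − 1949)/avg = 445/2171.5 = 0.204927…
%ΔP_{tea} = (10.5 − 8.05)/avg = 2.45/9.275 = 0.264150…
E_cross = (445/2171.5) / (2.45/9.275) = 0.7757…
E_cross > 0 ⇒ the goods are substitutes.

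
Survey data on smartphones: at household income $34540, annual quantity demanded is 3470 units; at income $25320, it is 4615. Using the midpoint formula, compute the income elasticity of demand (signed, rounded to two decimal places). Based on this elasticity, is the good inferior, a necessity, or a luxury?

%ΔQ = (4615 − 3470)/[( 3470 + 4615)/2] = 1145/4042.5 = 0.283240…
%ΔIncome = (25320 − 34540)/[( 34540 + 25320)/2] = -9220/29930 = -0.308052…
E_income = (1145/4042.5) / (-9220/29930) = -0.9194…
E_income < 0 ⇒ inferior good.

-0.92; inferior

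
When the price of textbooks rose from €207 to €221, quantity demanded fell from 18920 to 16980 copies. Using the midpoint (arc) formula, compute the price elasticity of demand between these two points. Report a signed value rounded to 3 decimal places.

%ΔQ = (16980 − 18920) / [(18920 + 16980)/2] = -1940/17950 = -0.108077…
%ΔP = (221 − 207) / [(207 + 221)/2] = 14/214 = 0.065420…
Arc Ed = %ΔQ / %ΔP = (-1940/17950) / (14/214) = -1.65204…

-1.652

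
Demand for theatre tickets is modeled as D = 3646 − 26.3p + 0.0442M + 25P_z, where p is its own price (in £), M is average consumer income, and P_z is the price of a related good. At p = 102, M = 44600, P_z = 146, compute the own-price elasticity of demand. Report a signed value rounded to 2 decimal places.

-0.41

At the given values, D = 3646 − 26.3(102) + 0.0442(44600) + 25(146) = 6584.72.
∂D/∂p = −26.3.
E = (-26.3) × (102/6584.72) = -0.4073…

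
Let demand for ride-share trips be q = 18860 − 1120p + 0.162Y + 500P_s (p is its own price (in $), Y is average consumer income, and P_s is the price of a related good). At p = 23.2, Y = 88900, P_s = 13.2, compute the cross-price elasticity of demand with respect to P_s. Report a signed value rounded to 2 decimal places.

0.48

At the given values, q = 18860 − 1120(23.2) + 0.162(88900) + 500(13.2) = 13877.8.
∂q/∂P_s = 500.
E = (500) × (13.2/13877.8) = 0.4755…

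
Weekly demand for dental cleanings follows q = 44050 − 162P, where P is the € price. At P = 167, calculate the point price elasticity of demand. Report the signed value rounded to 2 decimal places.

dq/dP = −162. At P = 167, q = 44050 − 162(167) = 16996.
Ed = (dq/dP)·(P/q) = −162 × (167/16996) = -1.5917…

-1.59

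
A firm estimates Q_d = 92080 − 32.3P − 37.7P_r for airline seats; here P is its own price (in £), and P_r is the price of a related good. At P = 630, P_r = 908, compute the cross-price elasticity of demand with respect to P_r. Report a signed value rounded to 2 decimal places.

At the given values, Q_d = 92080 − 32.3(630) − 37.7(908) = 37499.4.
∂Q_d/∂P_r = -37.7.
E = (-37.7) × (908/37499.4) = -0.9128…

-0.91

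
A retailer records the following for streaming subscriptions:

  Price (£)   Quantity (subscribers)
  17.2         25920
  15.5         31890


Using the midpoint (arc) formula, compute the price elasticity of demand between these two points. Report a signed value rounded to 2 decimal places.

-1.99

%ΔQ = (31890 − 25920) / [(25920 + 31890)/2] = 5970/28905 = 0.206538…
%ΔP = (15.5 − 17.2) / [(17.2 + 15.5)/2] = -1.7/16.35 = -0.103975…
Arc Ed = %ΔQ / %ΔP = (5970/28905) / (-1.7/16.35) = -1.9864…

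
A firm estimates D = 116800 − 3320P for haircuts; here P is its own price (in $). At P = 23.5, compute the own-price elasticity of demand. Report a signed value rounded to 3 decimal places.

At the given values, D = 116800 − 3320(23.5) = 38780.
∂D/∂P = −3320.
E = (-3320) × (23.5/38780) = -2.01186…

-2.012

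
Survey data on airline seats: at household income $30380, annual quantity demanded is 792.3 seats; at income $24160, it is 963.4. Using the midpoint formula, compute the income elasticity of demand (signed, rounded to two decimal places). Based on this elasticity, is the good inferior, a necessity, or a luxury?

-0.85; inferior

%ΔQ = (963.4 − 792.3)/[( 792.3 + 963.4)/2] = 171.1/877.85 = 0.194908…
%ΔIncome = (24160 − 30380)/[( 30380 + 24160)/2] = -6220/27270 = -0.228089…
E_income = (171.1/877.85) / (-6220/27270) = -0.8545…
E_income < 0 ⇒ inferior good.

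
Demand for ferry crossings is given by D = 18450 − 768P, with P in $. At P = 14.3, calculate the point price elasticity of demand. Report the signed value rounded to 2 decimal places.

-1.47

dD/dP = −768. At P = 14.3, D = 18450 − 768(14.3) = 7467.6.
Ed = (dD/dP)·(P/D) = −768 × (14.3/7467.6) = -1.4706…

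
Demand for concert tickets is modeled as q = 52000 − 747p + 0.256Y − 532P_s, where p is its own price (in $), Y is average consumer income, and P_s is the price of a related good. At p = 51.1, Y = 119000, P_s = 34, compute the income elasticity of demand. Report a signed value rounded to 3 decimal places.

1.163

At the given values, q = 52000 − 747(51.1) + 0.256(119000) − 532(34) = 26204.3.
∂q/∂Y = 0.256.
E = (0.256) × (119000/26204.3) = 1.16255…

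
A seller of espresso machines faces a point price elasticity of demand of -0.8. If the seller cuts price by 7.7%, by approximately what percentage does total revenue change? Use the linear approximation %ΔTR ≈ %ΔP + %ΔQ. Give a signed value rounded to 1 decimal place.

-1.5%

%ΔQ ≈ Ed × %ΔP = (-0.8) × (-7.7%) = +6.1600%
%ΔTR ≈ %ΔP + %ΔQ = (-7.7%) + (+6.1600%) = -1.5400%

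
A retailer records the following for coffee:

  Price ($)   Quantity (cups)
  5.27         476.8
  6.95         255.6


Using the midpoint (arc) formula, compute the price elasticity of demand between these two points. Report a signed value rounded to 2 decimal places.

%ΔQ = (255.6 − 476.8) / [(476.8 + 255.6)/2] = -221.2/366.2 = -0.604041…
%ΔP = (6.95 − 5.27) / [(5.27 + 6.95)/2] = 1.68/6.11 = 0.274959…
Arc Ed = %ΔQ / %ΔP = (-221.2/366.2) / (1.68/6.11) = -2.1968…

-2.20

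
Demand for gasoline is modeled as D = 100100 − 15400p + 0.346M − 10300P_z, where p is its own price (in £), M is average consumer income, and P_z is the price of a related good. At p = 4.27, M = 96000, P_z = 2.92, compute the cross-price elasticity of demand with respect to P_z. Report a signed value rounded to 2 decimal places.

-0.80

At the given values, D = 100100 − 15400(4.27) + 0.346(96000) − 10300(2.92) = 37482.
∂D/∂P_z = -10300.
E = (-10300) × (2.92/37482) = -0.8024…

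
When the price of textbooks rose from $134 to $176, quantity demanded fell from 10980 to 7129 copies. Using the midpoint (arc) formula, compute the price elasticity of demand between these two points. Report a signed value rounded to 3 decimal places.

-1.570

%ΔQ = (7129 − 10980) / [(10980 + 7129)/2] = -3851/9054.5 = -0.425313…
%ΔP = (176 − 134) / [(134 + 176)/2] = 42/155 = 0.270967…
Arc Ed = %ΔQ / %ΔP = (-3851/9054.5) / (42/155) = -1.56960…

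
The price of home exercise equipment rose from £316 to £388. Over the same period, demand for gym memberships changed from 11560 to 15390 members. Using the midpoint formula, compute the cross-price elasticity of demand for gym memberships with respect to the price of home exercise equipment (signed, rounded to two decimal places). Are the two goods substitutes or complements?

%ΔQ_{gym memberships} = (15390 − 11560)/avg = 3830/13475 = 0.284230…
%ΔP_{home exercise equipment} = (388 − 316)/avg = 72/352 = 0.204545…
E_cross = (3830/13475) / (72/352) = 1.3895…
E_cross > 0 ⇒ the goods are substitutes.

1.39; substitutes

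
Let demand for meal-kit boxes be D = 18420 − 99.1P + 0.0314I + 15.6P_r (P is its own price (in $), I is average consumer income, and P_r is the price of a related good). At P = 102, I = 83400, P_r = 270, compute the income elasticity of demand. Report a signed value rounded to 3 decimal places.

0.173

At the given values, D = 18420 − 99.1(102) + 0.0314(83400) + 15.6(270) = 15142.56.
∂D/∂I = 0.0314.
E = (0.0314) × (83400/15142.56) = 0.17294…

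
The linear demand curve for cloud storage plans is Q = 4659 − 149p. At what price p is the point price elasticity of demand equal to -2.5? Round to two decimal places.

22.33

Ed = −149p/(4659 − 149p). Set this equal to -2.5:
149p = 2.5·(4659 − 149p) ⇒ 149p(1 + 2.5) = 2.5·4659
p = 2.5·4659 / (149·3.5) = 22.3346…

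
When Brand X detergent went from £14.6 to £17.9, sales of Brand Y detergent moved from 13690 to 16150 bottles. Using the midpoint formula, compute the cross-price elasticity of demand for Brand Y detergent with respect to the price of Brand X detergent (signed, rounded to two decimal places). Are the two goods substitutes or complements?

%ΔQ_{Brand Y detergent} = (16150 − 13690)/avg = 2460/14920 = 0.164879…
%ΔP_{Brand X detergent} = (17.9 − 14.6)/avg = 3.3/16.25 = 0.203076…
E_cross = (2460/14920) / (3.3/16.25) = 0.8119…
E_cross > 0 ⇒ the goods are substitutes.

0.81; substitutes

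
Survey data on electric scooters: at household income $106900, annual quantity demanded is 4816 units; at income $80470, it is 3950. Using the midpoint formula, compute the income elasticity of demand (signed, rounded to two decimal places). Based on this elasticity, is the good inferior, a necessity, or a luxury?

0.70; necessity

%ΔQ = (3950 − 4816)/[( 4816 + 3950)/2] = -866/4383 = -0.197581…
%ΔIncome = (80470 − 106900)/[( 106900 + 80470)/2] = -26430/93685 = -0.282115…
E_income = (-866/4383) / (-26430/93685) = 0.7003…
0 < E_income < 1 ⇒ normal good, necessity.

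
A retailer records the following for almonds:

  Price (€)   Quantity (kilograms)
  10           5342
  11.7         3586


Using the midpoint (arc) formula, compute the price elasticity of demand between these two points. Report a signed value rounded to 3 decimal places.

-2.511

%ΔQ = (3586 − 5342) / [(5342 + 3586)/2] = -1756/4464 = -0.393369…
%ΔP = (11.7 − 10) / [(10 + 11.7)/2] = 1.7/10.85 = 0.156682…
Arc Ed = %ΔQ / %ΔP = (-1756/4464) / (1.7/10.85) = -2.51062…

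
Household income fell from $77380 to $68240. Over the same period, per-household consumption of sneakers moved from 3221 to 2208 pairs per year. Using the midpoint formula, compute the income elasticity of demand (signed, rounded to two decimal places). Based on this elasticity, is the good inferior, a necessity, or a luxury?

%ΔQ = (2208 − 3221)/[( 3221 + 2208)/2] = -1013/2714.5 = -0.373181…
%ΔIncome = (68240 − 77380)/[( 77380 + 68240)/2] = -9140/72810 = -0.125532…
E_income = (-1013/2714.5) / (-9140/72810) = 2.9727…
E_income > 1 ⇒ normal good, luxury.

2.97; luxury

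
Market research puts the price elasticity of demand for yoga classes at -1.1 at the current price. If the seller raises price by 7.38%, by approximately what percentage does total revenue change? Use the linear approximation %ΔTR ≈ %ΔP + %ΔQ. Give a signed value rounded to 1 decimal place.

%ΔQ ≈ Ed × %ΔP = (-1.1) × (+7.38%) = -8.1180%
%ΔTR ≈ %ΔP + %ΔQ = (+7.38%) + (-8.1180%) = -0.7380%

-0.7%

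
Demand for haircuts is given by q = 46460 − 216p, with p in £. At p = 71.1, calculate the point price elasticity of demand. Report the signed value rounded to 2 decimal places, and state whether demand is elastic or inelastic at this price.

-0.49; inelastic

dq/dp = −216. At p = 71.1, q = 46460 − 216(71.1) = 31102.4.
Ed = (dq/dp)·(p/q) = −216 × (71.1/31102.4) = -0.4937…
|Ed| = 0.49 < 1, so demand is inelastic.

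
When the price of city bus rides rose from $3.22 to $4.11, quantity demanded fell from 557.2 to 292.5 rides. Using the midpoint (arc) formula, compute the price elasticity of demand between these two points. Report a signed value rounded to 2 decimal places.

-2.57

%ΔQ = (292.5 − 557.2) / [(557.2 + 292.5)/2] = -264.7/424.85 = -0.623043…
%ΔP = (4.11 − 3.22) / [(3.22 + 4.11)/2] = 0.89/3.665 = 0.242837…
Arc Ed = %ΔQ / %ΔP = (-264.7/424.85) / (0.89/3.665) = -2.5656…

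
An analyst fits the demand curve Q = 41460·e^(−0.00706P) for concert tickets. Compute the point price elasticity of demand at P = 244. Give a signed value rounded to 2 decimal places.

-1.72

dQ/dP = −0.00706·Q = -52.2758. At P = 244, Q = 7404.51.
Ed = (dQ/dP)·(P/Q) = (-52.2758) × (244/7404.51) = -1.7226…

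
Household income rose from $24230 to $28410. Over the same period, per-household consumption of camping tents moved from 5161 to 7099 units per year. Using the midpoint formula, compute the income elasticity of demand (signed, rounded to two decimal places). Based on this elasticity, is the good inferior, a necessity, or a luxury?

%ΔQ = (7099 − 5161)/[( 5161 + 7099)/2] = 1938/6130 = 0.316150…
%ΔIncome = (28410 − 24230)/[( 24230 + 28410)/2] = 4180/26320 = 0.158814…
E_income = (1938/6130) / (4180/26320) = 1.9906…
E_income > 1 ⇒ normal good, luxury.

1.99; luxury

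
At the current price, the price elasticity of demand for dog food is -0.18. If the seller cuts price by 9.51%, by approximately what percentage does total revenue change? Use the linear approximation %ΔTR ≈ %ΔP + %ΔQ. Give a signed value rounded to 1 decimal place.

-7.8%

%ΔQ ≈ Ed × %ΔP = (-0.18) × (-9.51%) = +1.7118%
%ΔTR ≈ %ΔP + %ΔQ = (-9.51%) + (+1.7118%) = -7.7982%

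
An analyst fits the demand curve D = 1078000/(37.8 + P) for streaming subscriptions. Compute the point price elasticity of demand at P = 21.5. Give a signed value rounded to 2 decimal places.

-0.36

dD/dP = −1078000/(37.8 + P)² = -306.556. At P = 21.5, D = 18178.8.
Ed = (dD/dP)·(P/D) = (-306.556) × (21.5/18178.8) = -0.3625…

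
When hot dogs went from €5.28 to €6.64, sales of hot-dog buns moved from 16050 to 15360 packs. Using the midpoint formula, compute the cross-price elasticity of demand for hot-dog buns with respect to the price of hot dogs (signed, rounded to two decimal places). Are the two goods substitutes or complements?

%ΔQ_{hot-dog buns} = (15360 − 16050)/avg = -690/15705 = -0.043935…
%ΔP_{hot dogs} = (6.64 − 5.28)/avg = 1.36/5.96 = 0.228187…
E_cross = (-690/15705) / (1.36/5.96) = -0.1925…
E_cross < 0 ⇒ the goods are complements.

-0.19; complements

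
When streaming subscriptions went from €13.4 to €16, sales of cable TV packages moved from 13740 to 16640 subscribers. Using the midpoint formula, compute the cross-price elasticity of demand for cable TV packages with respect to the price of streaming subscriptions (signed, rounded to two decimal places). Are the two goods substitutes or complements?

1.08; substitutes

%ΔQ_{cable TV packages} = (16640 − 13740)/avg = 2900/15190 = 0.190915…
%ΔP_{streaming subscriptions} = (16 − 13.4)/avg = 2.6/14.7 = 0.176870…
E_cross = (2900/15190) / (2.6/14.7) = 1.0794…
E_cross > 0 ⇒ the goods are substitutes.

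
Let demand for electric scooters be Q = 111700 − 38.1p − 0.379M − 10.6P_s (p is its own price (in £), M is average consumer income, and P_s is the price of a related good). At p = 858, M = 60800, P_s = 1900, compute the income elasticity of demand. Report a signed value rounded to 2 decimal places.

At the given values, Q = 111700 − 38.1(858) − 0.379(60800) − 10.6(1900) = 35827.
∂Q/∂M = -0.379.
E = (-0.379) × (60800/35827) = -0.6431…

-0.64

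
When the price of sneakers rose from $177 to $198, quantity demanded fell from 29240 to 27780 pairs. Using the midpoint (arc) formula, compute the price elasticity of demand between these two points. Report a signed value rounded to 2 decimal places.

%ΔQ = (27780 − 29240) / [(29240 + 27780)/2] = -1460/28510 = -0.051210…
%ΔP = (198 − 177) / [(177 + 198)/2] = 21/187.5 = 0.112
Arc Ed = %ΔQ / %ΔP = (-1460/28510) / (21/187.5) = -0.4572…

-0.46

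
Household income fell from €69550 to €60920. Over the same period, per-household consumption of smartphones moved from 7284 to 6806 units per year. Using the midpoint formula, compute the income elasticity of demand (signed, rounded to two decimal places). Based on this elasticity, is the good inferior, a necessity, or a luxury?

0.51; necessity

%ΔQ = (6806 − 7284)/[( 7284 + 6806)/2] = -478/7045 = -0.067849…
%ΔIncome = (60920 − 69550)/[( 69550 + 60920)/2] = -8630/65235 = -0.132290…
E_income = (-478/7045) / (-8630/65235) = 0.5128…
0 < E_income < 1 ⇒ normal good, necessity.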